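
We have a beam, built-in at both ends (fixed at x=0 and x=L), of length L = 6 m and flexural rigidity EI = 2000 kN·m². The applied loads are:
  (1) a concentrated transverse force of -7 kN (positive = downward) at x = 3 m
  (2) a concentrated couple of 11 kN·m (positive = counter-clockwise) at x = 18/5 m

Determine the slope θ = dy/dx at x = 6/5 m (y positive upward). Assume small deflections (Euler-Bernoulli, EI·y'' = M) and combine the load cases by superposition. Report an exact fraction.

θ(6/5) = 1821/2500000 rad

Load 1 — point force P=-7 kN at a=3 m (b=L-a=3):
  θ_1 = -Pb²x(2aL-(3a+b)x)/(2L³EI)  [x≤a] = -(-7)·3²·(6/5)·(2·3·6-(3·3+3)·(6/5))/(2·6³·2000) = 189/100000 rad
Load 2 — applied couple M₀=11 kN·m at a=18/5 m (b=L-a=12/5):
  θ_2 = (R_Ax²/2 - M_Ax)/EI  [x≤a] with R_A=66/25, M_A=88/25 = ((66/25)·(6/5)²/2 - (88/25)·(6/5))/2000 = -363/312500 rad
Superposition: θ = Σ θ_i = 1821/2500000 rad ≈ 0.000728 rad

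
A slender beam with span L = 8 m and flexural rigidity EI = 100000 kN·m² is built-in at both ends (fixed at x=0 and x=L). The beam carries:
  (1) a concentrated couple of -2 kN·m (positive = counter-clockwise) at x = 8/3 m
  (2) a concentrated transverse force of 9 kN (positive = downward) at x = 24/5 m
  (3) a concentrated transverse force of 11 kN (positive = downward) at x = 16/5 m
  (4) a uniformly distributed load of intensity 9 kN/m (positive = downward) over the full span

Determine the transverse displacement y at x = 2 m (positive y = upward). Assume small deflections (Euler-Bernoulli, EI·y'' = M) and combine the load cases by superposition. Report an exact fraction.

y(2) = -8987/11250000 m

Load 1 — applied couple M₀=-2 kN·m at a=8/3 m (b=L-a=16/3):
  y_1 = (R_Ax³/6 - M_Ax²/2)/EI  [x≤a] with R_A=-1/3, M_A=0 = ((-1/3)·2³/6 - 0·2²/2)/100000 = -1/225000 m
Load 2 — point force P=9 kN at a=24/5 m (b=L-a=16/5):
  y_2 = -Pb²x²(3aL-(3a+b)x)/(6L³EI)  [x≤a] = -9·(16/5)²·2²·(3·(24/5)·8-(3·(24/5)+(16/5))·2)/(6·8³·100000) = -3/31250 m
Load 3 — point force P=11 kN at a=16/5 m (b=L-a=24/5):
  y_3 = -Pb²x²(3aL-(3a+b)x)/(6L³EI)  [x≤a] = -11·(24/5)²·2²·(3·(16/5)·8-(3·(16/5)+(24/5))·2)/(6·8³·100000) = -99/625000 m
Load 4 — uniform load w=9 kN/m over full span:
  y_4 = -wx²(L-x)²/(24EI) = -9·2²·(8-2)²/(24·100000) = -27/50000 m
Superposition: y = Σ y_i = -8987/11250000 m ≈ -0.000799 m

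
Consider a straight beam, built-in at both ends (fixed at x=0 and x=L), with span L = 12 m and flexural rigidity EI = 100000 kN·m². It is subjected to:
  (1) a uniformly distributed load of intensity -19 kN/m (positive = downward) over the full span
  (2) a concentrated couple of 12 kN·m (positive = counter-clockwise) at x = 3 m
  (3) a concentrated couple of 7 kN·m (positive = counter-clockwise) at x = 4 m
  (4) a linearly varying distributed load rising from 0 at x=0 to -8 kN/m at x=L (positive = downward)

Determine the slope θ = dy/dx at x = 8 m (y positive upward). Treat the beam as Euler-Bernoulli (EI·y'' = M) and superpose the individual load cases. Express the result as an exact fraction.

Load 1 — uniform load w=-19 kN/m over full span:
  θ_1 = -wx(L-x)(L-2x)/(12EI) = -(-19)·8·(12-8)·(12-2·8)/(12·100000) = -19/9375 rad
Load 2 — applied couple M₀=12 kN·m at a=3 m (b=L-a=9):
  θ_2 = (R_Ax²/2 - M_Ax - M₀(x-a))/EI  [x>a] with R_A=9/8, M_A=-9/4 = ((9/8)·8²/2 - (-9/4)·8 - 12·(8-3))/100000 = -3/50000 rad
Load 3 — applied couple M₀=7 kN·m at a=4 m (b=L-a=8):
  θ_3 = (R_Ax²/2 - M_Ax - M₀(x-a))/EI  [x>a] with R_A=7/9, M_A=0 = ((7/9)·8²/2 - 0·8 - 7·(8-4))/100000 = -7/225000 rad
Load 4 — triangular load w₀=-8 kN/m (0→w₀ over full span):
  θ_4 = -w₀(2x(L-x)(L-2x)(x+2L)+x²(L-x)²)/(120LEI) = -(-8)·(2·8·(12-8)·(12-2·8)·(8+2·12)+8²·(12-8)²)/(120·12·100000) = -56/140625 rad
Superposition: θ = Σ θ_i = -629/250000 rad ≈ -0.002516 rad

θ(8) = -629/250000 rad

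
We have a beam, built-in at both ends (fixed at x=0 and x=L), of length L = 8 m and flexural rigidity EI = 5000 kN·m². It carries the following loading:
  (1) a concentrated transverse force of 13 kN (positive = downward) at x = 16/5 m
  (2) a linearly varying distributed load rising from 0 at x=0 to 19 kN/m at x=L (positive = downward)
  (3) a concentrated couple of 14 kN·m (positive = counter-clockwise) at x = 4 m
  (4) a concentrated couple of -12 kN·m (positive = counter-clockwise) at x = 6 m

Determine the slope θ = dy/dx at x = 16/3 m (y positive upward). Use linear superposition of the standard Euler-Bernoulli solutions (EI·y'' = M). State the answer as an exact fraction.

Load 1 — point force P=13 kN at a=16/5 m (b=L-a=24/5):
  θ_1 = Pa²(L-x)(2bL-(3b+a)(L-x))/(2L³EI)  [x>a] = 13·(16/5)²·(8-(16/3))·(2·(24/5)·8-(3·(24/5)+(16/5))·(8-(16/3)))/(2·8³·5000) = 1456/703125 rad
Load 2 — triangular load w₀=19 kN/m (0→w₀ over full span):
  θ_2 = -w₀(2x(L-x)(L-2x)(x+2L)+x²(L-x)²)/(120LEI) = -19·(2·(16/3)·(8-(16/3))·(8-2·(16/3))·((16/3)+2·8)+(16/3)²·(8-(16/3))²)/(120·8·5000) = 4256/759375 rad
Load 3 — applied couple M₀=14 kN·m at a=4 m (b=L-a=4):
  θ_3 = (R_Ax²/2 - M_Ax - M₀(x-a))/EI  [x>a] with R_A=21/8, M_A=7/2 = ((21/8)·(16/3)²/2 - (7/2)·(16/3) - 14·((16/3)-4))/5000 = 0 rad
Load 4 — applied couple M₀=-12 kN·m at a=6 m (b=L-a=2):
  θ_4 = (R_Ax²/2 - M_Ax)/EI  [x≤a] with R_A=-27/16, M_A=-15/4 = ((-27/16)·(16/3)²/2 - (-15/4)·(16/3))/5000 = -1/1250 rad
Superposition: θ = Σ θ_i = 261049/37968750 rad ≈ 0.006875 rad

θ(16/3) = 261049/37968750 rad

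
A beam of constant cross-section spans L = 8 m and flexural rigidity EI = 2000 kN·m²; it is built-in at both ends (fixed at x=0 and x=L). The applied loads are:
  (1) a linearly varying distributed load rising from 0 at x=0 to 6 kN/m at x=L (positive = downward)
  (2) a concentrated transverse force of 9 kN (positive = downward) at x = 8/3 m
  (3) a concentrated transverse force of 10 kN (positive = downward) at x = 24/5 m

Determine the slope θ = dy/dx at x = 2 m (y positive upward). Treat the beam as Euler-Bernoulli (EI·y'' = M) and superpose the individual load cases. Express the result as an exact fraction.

Load 1 — triangular load w₀=6 kN/m (0→w₀ over full span):
  θ_1 = -w₀(2x(L-x)(L-2x)(x+2L)+x²(L-x)²)/(120LEI) = -6·(2·2·(8-2)·(8-2·2)·(2+2·8)+2²·(8-2)²)/(120·8·2000) = -117/20000 rad
Load 2 — point force P=9 kN at a=8/3 m (b=L-a=16/3):
  θ_2 = -Pb²x(2aL-(3a+b)x)/(2L³EI)  [x≤a] = -9·(16/3)²·2·(2·(8/3)·8-(3·(8/3)+(16/3))·2)/(2·8³·2000) = -1/250 rad
Load 3 — point force P=10 kN at a=24/5 m (b=L-a=16/5):
  θ_3 = -Pb²x(2aL-(3a+b)x)/(2L³EI)  [x≤a] = -10·(16/5)²·2·(2·(24/5)·8-(3·(24/5)+(16/5))·2)/(2·8³·2000) = -13/3125 rad
Superposition: θ = Σ θ_i = -1401/100000 rad ≈ -0.014010 rad

θ(2) = -1401/100000 rad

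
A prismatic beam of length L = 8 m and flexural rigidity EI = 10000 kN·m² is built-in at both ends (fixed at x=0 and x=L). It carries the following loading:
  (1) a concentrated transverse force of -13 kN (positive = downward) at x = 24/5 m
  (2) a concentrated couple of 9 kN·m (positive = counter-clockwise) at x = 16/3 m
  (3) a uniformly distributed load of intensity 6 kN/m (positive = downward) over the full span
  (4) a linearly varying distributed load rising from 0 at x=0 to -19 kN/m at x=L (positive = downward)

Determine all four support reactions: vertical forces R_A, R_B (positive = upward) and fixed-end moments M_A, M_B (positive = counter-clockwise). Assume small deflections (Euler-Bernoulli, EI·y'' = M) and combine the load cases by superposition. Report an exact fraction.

Load 1 — point force P=-13 kN at a=24/5 m (b=L-a=16/5):
  R_A = Pb²(3a+b)/L³ = (-13)·(16/5)²·(3·(24/5)+(16/5))/8³ = -572/125 kN
  M_A = Pab²/L² = (-13)·(24/5)·(16/5)²/8² = -1248/125 kN·m
  R_B = Pa²(a+3b)/L³ = (-13)·(24/5)²·((24/5)+3·(16/5))/8³ = -1053/125 kN
  M_B = -Pa²b/L² = -(-13)·(24/5)²·(16/5)/8² = 1872/125 kN·m
Load 2 — applied couple M₀=9 kN·m at a=16/3 m (b=L-a=8/3):
  R_A = 6M₀ab/L³ = 6·9·(16/3)·(8/3)/8³ = 3/2 kN
  M_A = M₀b(2a-b)/L² = 9·(8/3)·(2·(16/3)-(8/3))/8² = 3 kN·m
  R_B = -6M₀ab/L³ = -6·9·(16/3)·(8/3)/8³ = -3/2 kN
  M_B = M₀a(2b-a)/L² = 9·(16/3)·(2·(8/3)-(16/3))/8² = 0 kN·m
Load 3 — uniform load w=6 kN/m over full span:
  R_A = wL/2 = 6·8/2 = 24 kN
  M_A = wL²/12 = 6·8²/12 = 32 kN·m
  R_B = wL/2 = 6·8/2 = 24 kN
  M_B = -wL²/12 = -6·8²/12 = -32 kN·m
Load 4 — triangular load w₀=-19 kN/m (0→w₀ over full span):
  R_A = 3w₀L/20 = 3·(-19)·8/20 = -114/5 kN
  M_A = w₀L²/30 = (-19)·8²/30 = -608/15 kN·m
  R_B = 7w₀L/20 = 7·(-19)·8/20 = -266/5 kN
  M_B = -w₀L²/20 = -(-19)·8²/20 = 304/5 kN·m
Superposition: R_A = -469/250 kN, M_A = -5819/375 kN·m, R_B = -9781/250 kN, M_B = 5472/125 kN·m

R_A = -469/250 kN, M_A = -5819/375 kN·m, R_B = -9781/250 kN, M_B = 5472/125 kN·m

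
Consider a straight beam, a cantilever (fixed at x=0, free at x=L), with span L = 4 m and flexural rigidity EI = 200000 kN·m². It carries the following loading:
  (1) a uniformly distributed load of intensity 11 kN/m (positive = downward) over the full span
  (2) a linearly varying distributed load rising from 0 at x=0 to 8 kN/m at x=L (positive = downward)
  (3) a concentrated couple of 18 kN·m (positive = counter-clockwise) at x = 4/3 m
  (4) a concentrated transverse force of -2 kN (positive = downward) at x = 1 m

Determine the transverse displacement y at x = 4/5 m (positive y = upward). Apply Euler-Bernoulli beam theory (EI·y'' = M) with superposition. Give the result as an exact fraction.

y(4/5) = -22454/146484375 m

Load 1 — uniform load w=11 kN/m over full span:
  y_1 = -wx²(x²-4Lx+6L²)/(24EI) = -11·(4/5)²·((4/5)²-4·4·(4/5)+6·4²)/(24·200000) = -1441/11718750 m
Load 2 — triangular load w₀=8 kN/m (0→w₀ over full span):
  y_2 = (w₀Lx³/12-w₀L²x²/6-w₀x⁵/(120L))/EI = (8·4·(4/5)³/12-8·4²·(4/5)²/6-8·(4/5)⁵/(120·4))/200000 = -9004/146484375 m
Load 3 — applied couple M₀=18 kN·m at a=4/3 m (b=L-a=8/3):
  y_3 = M₀x²/(2EI)  [x≤a] = 18·(4/5)²/(2·200000) = 9/312500 m
Load 4 — point force P=-2 kN at a=1 m (b=L-a=3):
  y_4 = -Px²(3a-x)/(6EI)  [x≤a] = -(-2)·(4/5)²·(3·1-(4/5))/(6·200000) = 11/4687500 m
Superposition: y = Σ y_i = -22454/146484375 m ≈ -0.000153 m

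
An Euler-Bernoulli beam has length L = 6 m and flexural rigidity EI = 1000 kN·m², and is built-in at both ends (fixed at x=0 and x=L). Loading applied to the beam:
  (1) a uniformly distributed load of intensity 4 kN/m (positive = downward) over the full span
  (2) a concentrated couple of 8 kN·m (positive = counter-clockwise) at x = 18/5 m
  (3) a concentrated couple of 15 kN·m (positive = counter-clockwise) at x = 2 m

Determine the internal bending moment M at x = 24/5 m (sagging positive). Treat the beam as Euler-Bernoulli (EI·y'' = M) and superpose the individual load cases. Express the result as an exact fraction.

M(24/5) = -103/125 kN·m

Load 1 — uniform load w=4 kN/m over full span:
  M_1 = wLx/2 - wL²/12 - wx²/2 = 4·6·(24/5)/2 - 4·6²/12 - 4·(24/5)²/2 = -12/25 kN·m
Load 2 — applied couple M₀=8 kN·m at a=18/5 m (b=L-a=12/5):
  M_2 = R_Ax - M_A - M₀  [x>a] with R_A=48/25, M_A=64/25 = (48/25)·(24/5) - (64/25) - 8 = -168/125 kN·m
Load 3 — applied couple M₀=15 kN·m at a=2 m (b=L-a=4):
  M_3 = R_Ax - M_A - M₀  [x>a] with R_A=10/3, M_A=0 = (10/3)·(24/5) - 0 - 15 = 1 kN·m
Superposition: M = Σ M_i = -103/125 kN·m ≈ -0.824000 kN·m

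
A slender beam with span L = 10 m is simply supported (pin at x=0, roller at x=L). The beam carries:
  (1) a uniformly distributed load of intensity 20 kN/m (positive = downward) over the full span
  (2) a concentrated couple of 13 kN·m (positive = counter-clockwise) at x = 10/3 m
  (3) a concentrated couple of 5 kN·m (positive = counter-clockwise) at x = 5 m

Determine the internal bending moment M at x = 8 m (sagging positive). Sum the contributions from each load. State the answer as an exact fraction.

Load 1 — uniform load w=20 kN/m over full span:
  M_1 = wx(L-x)/2 = 20·8·(10-8)/2 = 160 kN·m
Load 2 — applied couple M₀=13 kN·m at a=10/3 m (b=L-a=20/3):
  M_2 = M₀x/L - M₀  [x>a] = 13·8/10 - 13 = -13/5 kN·m
Load 3 — applied couple M₀=5 kN·m at a=5 m (b=L-a=5):
  M_3 = M₀x/L - M₀  [x>a] = 5·8/10 - 5 = -1 kN·m
Superposition: M = Σ M_i = 782/5 kN·m ≈ 156.400000 kN·m

M(8) = 782/5 kN·m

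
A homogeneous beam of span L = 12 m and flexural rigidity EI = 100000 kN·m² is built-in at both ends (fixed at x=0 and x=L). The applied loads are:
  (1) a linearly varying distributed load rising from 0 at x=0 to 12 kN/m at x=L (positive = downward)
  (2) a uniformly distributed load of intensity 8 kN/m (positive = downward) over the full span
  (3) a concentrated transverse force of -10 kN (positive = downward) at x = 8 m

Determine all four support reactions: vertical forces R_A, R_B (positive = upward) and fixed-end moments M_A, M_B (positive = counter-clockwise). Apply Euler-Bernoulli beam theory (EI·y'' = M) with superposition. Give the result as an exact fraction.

R_A = 9046/135 kN, M_A = 6512/45 kN·m, R_B = 12284/135 kN, M_B = -7408/45 kN·m

Load 1 — triangular load w₀=12 kN/m (0→w₀ over full span):
  R_A = 3w₀L/20 = 3·12·12/20 = 108/5 kN
  M_A = w₀L²/30 = 12·12²/30 = 288/5 kN·m
  R_B = 7w₀L/20 = 7·12·12/20 = 252/5 kN
  M_B = -w₀L²/20 = -12·12²/20 = -432/5 kN·m
Load 2 — uniform load w=8 kN/m over full span:
  R_A = wL/2 = 8·12/2 = 48 kN
  M_A = wL²/12 = 8·12²/12 = 96 kN·m
  R_B = wL/2 = 8·12/2 = 48 kN
  M_B = -wL²/12 = -8·12²/12 = -96 kN·m
Load 3 — point force P=-10 kN at a=8 m (b=L-a=4):
  R_A = Pb²(3a+b)/L³ = (-10)·4²·(3·8+4)/12³ = -70/27 kN
  M_A = Pab²/L² = (-10)·8·4²/12² = -80/9 kN·m
  R_B = Pa²(a+3b)/L³ = (-10)·8²·(8+3·4)/12³ = -200/27 kN
  M_B = -Pa²b/L² = -(-10)·8²·4/12² = 160/9 kN·m
Superposition: R_A = 9046/135 kN, M_A = 6512/45 kN·m, R_B = 12284/135 kN, M_B = -7408/45 kN·m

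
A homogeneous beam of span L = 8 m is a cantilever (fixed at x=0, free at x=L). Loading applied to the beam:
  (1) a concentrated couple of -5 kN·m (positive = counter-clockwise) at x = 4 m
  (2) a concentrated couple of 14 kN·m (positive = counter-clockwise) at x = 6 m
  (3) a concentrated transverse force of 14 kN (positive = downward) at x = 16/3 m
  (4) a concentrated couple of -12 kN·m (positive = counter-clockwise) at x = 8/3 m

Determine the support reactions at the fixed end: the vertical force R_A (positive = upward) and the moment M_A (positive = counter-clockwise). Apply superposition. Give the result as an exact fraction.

Load 1 — applied couple M₀=-5 kN·m at a=4 m (b=L-a=4):
  R_A = 0 kN
  M_A = -M₀ = -(-5) = 5 kN·m
Load 2 — applied couple M₀=14 kN·m at a=6 m (b=L-a=2):
  R_A = 0 kN
  M_A = -M₀ = -14 kN·m
Load 3 — point force P=14 kN at a=16/3 m (b=L-a=8/3):
  R_A = P = 14 kN
  M_A = Pa = 14·(16/3) = 224/3 kN·m
Load 4 — applied couple M₀=-12 kN·m at a=8/3 m (b=L-a=16/3):
  R_A = 0 kN
  M_A = -M₀ = -(-12) = 12 kN·m
Superposition: R_A = 14 kN, M_A = 233/3 kN·m

R_A = 14 kN, M_A = 233/3 kN·m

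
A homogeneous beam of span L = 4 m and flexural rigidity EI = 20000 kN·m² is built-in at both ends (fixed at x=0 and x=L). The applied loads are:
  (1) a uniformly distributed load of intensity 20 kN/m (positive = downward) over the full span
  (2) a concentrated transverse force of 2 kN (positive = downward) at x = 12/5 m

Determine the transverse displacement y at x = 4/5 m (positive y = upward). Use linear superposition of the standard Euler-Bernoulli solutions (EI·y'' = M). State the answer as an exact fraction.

y(4/5) = -8272/29296875 m

Load 1 — uniform load w=20 kN/m over full span:
  y_1 = -wx²(L-x)²/(24EI) = -20·(4/5)²·(4-(4/5))²/(24·20000) = -64/234375 m
Load 2 — point force P=2 kN at a=12/5 m (b=L-a=8/5):
  y_2 = -Pb²x²(3aL-(3a+b)x)/(6L³EI)  [x≤a] = -2·(8/5)²·(4/5)²·(3·(12/5)·4-(3·(12/5)+(8/5))·(4/5))/(6·4³·20000) = -272/29296875 m
Superposition: y = Σ y_i = -8272/29296875 m ≈ -0.000282 m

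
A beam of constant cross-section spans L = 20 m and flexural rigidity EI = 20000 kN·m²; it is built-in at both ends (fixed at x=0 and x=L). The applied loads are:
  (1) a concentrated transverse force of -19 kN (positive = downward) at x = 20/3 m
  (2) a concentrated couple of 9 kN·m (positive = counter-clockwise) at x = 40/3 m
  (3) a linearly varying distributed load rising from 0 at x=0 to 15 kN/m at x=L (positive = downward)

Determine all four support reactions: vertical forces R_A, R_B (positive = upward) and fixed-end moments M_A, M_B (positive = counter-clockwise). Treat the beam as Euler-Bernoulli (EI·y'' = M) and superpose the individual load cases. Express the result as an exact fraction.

R_A = 4256/135 kN, M_A = 3961/27 kN·m, R_B = 13429/135 kN, M_B = -7340/27 kN·m

Load 1 — point force P=-19 kN at a=20/3 m (b=L-a=40/3):
  R_A = Pb²(3a+b)/L³ = (-19)·(40/3)²·(3·(20/3)+(40/3))/20³ = -380/27 kN
  M_A = Pab²/L² = (-19)·(20/3)·(40/3)²/20² = -1520/27 kN·m
  R_B = Pa²(a+3b)/L³ = (-19)·(20/3)²·((20/3)+3·(40/3))/20³ = -133/27 kN
  M_B = -Pa²b/L² = -(-19)·(20/3)²·(40/3)/20² = 760/27 kN·m
Load 2 — applied couple M₀=9 kN·m at a=40/3 m (b=L-a=20/3):
  R_A = 6M₀ab/L³ = 6·9·(40/3)·(20/3)/20³ = 3/5 kN
  M_A = M₀b(2a-b)/L² = 9·(20/3)·(2·(40/3)-(20/3))/20² = 3 kN·m
  R_B = -6M₀ab/L³ = -6·9·(40/3)·(20/3)/20³ = -3/5 kN
  M_B = M₀a(2b-a)/L² = 9·(40/3)·(2·(20/3)-(40/3))/20² = 0 kN·m
Load 3 — triangular load w₀=15 kN/m (0→w₀ over full span):
  R_A = 3w₀L/20 = 3·15·20/20 = 45 kN
  M_A = w₀L²/30 = 15·20²/30 = 200 kN·m
  R_B = 7w₀L/20 = 7·15·20/20 = 105 kN
  M_B = -w₀L²/20 = -15·20²/20 = -300 kN·m
Superposition: R_A = 4256/135 kN, M_A = 3961/27 kN·m, R_B = 13429/135 kN, M_B = -7340/27 kN·m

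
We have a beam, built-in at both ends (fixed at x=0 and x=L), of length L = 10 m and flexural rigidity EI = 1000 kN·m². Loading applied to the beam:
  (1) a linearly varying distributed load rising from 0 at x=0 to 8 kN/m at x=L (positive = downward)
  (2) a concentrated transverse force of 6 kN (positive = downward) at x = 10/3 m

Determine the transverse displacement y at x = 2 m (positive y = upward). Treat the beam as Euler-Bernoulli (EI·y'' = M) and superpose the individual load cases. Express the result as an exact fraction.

y(2) = -4168/84375 m

Load 1 — triangular load w₀=8 kN/m (0→w₀ over full span):
  y_1 = -w₀x²(L-x)²(x+2L)/(120LEI) = -8·2²·(10-2)²·(2+2·10)/(120·10·1000) = -352/9375 m
Load 2 — point force P=6 kN at a=10/3 m (b=L-a=20/3):
  y_2 = -Pb²x²(3aL-(3a+b)x)/(6L³EI)  [x≤a] = -6·(20/3)²·2²·(3·(10/3)·10-(3·(10/3)+(20/3))·2)/(6·10³·1000) = -8/675 m
Superposition: y = Σ y_i = -4168/84375 m ≈ -0.049399 m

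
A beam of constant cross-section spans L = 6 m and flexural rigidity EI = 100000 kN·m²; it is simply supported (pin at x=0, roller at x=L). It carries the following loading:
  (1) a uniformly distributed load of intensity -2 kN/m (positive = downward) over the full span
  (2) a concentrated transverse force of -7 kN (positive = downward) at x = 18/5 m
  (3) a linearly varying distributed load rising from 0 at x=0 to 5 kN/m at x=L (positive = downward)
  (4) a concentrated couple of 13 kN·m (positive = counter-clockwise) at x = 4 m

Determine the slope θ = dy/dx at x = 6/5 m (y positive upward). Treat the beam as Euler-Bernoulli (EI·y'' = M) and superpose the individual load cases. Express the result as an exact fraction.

θ(6/5) = 133/7500000 rad

Load 1 — uniform load w=-2 kN/m over full span:
  θ_1 = -w(L³-6Lx²+4x³)/(24EI) = -(-2)·(6³-6·6·(6/5)²+4·(6/5)³)/(24·100000) = 891/6250000 rad
Load 2 — point force P=-7 kN at a=18/5 m (b=L-a=12/5):
  θ_2 = -Pb(L²-b²-3x²)/(6LEI)  [x≤a] = -(-7)·(12/5)·(6²-(12/5)²-3·(6/5)²)/(6·6·100000) = 189/1562500 rad
Load 3 — triangular load w₀=5 kN/m (0→w₀ over full span):
  θ_3 = -w₀(7L⁴-30L²x²+15x⁴)/(360LEI) = -5·(7·6⁴-30·6²·(6/5)²+15·(6/5)⁴)/(360·6·100000) = -273/1562500 rad
Load 4 — applied couple M₀=13 kN·m at a=4 m (b=L-a=2):
  θ_4 = (M₀x²/(2L)+C₁)/EI  [x≤a] with C₁=M₀(3b²-L²)/(6L)=-26/3 = (13·(6/5)²/(2·6)+(-26/3))/100000 = -533/7500000 rad
Superposition: θ = Σ θ_i = 133/7500000 rad ≈ 0.000018 rad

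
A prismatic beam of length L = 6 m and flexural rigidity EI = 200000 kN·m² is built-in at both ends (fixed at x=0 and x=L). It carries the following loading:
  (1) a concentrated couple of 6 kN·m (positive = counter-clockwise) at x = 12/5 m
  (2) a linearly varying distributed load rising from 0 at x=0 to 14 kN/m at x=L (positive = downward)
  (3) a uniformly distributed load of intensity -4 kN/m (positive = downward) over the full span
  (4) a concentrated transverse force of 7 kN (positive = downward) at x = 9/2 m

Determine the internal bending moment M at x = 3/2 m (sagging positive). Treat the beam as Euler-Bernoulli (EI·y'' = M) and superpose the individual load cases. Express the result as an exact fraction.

M(3/2) = 639/1600 kN·m

Load 1 — applied couple M₀=6 kN·m at a=12/5 m (b=L-a=18/5):
  M_1 = R_Ax - M_A  [x≤a] with R_A=36/25, M_A=18/25 = (36/25)·(3/2) - (18/25) = 36/25 kN·m
Load 2 — triangular load w₀=14 kN/m (0→w₀ over full span):
  M_2 = 3w₀Lx/20 - w₀L²/30 - w₀x³/(6L) = 3·14·6·(3/2)/20 - 14·6²/30 - 14·(3/2)³/(6·6) = 63/80 kN·m
Load 3 — uniform load w=-4 kN/m over full span:
  M_3 = wLx/2 - wL²/12 - wx²/2 = (-4)·6·(3/2)/2 - (-4)·6²/12 - (-4)·(3/2)²/2 = -3/2 kN·m
Load 4 — point force P=7 kN at a=9/2 m (b=L-a=3/2):
  M_4 = Pb²(3a+b)x/L³ - Pab²/L²  [x≤a] = 7·(3/2)²·(3·(9/2)+(3/2))·(3/2)/6³ - 7·(9/2)·(3/2)²/6² = -21/64 kN·m
Superposition: M = Σ M_i = 639/1600 kN·m ≈ 0.399375 kN·m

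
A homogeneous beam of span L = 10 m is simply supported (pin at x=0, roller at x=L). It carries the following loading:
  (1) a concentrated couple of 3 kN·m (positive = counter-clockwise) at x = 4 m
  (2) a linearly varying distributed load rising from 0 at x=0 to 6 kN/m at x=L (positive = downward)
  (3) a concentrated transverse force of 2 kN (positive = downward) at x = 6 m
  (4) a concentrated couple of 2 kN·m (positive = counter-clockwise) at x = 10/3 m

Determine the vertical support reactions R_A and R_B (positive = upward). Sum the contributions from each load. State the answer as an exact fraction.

R_A = 113/10 kN, R_B = 207/10 kN

Load 1 — applied couple M₀=3 kN·m at a=4 m (b=L-a=6):
  R_A = M₀/L = 3/10 kN
  R_B = -M₀/L = -3/10 kN
Load 2 — triangular load w₀=6 kN/m (0→w₀ over full span):
  R_A = w₀L/6 = 6·10/6 = 10 kN
  R_B = w₀L/3 = 6·10/3 = 20 kN
Load 3 — point force P=2 kN at a=6 m (b=L-a=4):
  R_A = Pb/L = 2·4/10 = 4/5 kN
  R_B = Pa/L = 2·6/10 = 6/5 kN
Load 4 — applied couple M₀=2 kN·m at a=10/3 m (b=L-a=20/3):
  R_A = M₀/L = 2/10 = 1/5 kN
  R_B = -M₀/L = -2/10 = -1/5 kN
Superposition: R_A = 113/10 kN, R_B = 207/10 kN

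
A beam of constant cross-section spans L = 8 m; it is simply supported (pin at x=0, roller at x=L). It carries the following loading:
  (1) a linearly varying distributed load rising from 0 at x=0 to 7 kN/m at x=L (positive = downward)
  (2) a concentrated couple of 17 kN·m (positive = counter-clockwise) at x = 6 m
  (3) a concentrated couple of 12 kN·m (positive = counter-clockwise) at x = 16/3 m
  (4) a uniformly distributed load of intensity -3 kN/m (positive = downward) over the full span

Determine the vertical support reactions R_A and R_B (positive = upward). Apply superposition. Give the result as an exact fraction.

R_A = 23/24 kN, R_B = 73/24 kN

Load 1 — triangular load w₀=7 kN/m (0→w₀ over full span):
  R_A = w₀L/6 = 7·8/6 = 28/3 kN
  R_B = w₀L/3 = 7·8/3 = 56/3 kN
Load 2 — applied couple M₀=17 kN·m at a=6 m (b=L-a=2):
  R_A = M₀/L = 17/8 kN
  R_B = -M₀/L = -17/8 kN
Load 3 — applied couple M₀=12 kN·m at a=16/3 m (b=L-a=8/3):
  R_A = M₀/L = 12/8 = 3/2 kN
  R_B = -M₀/L = -12/8 = -3/2 kN
Load 4 — uniform load w=-3 kN/m over full span:
  R_A = wL/2 = (-3)·8/2 = -12 kN
  R_B = wL/2 = (-3)·8/2 = -12 kN
Superposition: R_A = 23/24 kN, R_B = 73/24 kN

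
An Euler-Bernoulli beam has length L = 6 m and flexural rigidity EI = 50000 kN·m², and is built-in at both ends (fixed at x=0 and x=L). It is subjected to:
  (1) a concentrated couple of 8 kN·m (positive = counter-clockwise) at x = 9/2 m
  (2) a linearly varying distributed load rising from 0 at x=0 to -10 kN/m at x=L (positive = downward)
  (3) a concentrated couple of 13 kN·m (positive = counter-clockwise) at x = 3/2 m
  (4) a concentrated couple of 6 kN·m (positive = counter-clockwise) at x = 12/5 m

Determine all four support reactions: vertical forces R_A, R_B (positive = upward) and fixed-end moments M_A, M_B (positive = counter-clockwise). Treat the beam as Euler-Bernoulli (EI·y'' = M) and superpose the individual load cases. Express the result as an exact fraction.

Load 1 — applied couple M₀=8 kN·m at a=9/2 m (b=L-a=3/2):
  R_A = 6M₀ab/L³ = 6·8·(9/2)·(3/2)/6³ = 3/2 kN
  M_A = M₀b(2a-b)/L² = 8·(3/2)·(2·(9/2)-(3/2))/6² = 5/2 kN·m
  R_B = -6M₀ab/L³ = -6·8·(9/2)·(3/2)/6³ = -3/2 kN
  M_B = M₀a(2b-a)/L² = 8·(9/2)·(2·(3/2)-(9/2))/6² = -3/2 kN·m
Load 2 — triangular load w₀=-10 kN/m (0→w₀ over full span):
  R_A = 3w₀L/20 = 3·(-10)·6/20 = -9 kN
  M_A = w₀L²/30 = (-10)·6²/30 = -12 kN·m
  R_B = 7w₀L/20 = 7·(-10)·6/20 = -21 kN
  M_B = -w₀L²/20 = -(-10)·6²/20 = 18 kN·m
Load 3 — applied couple M₀=13 kN·m at a=3/2 m (b=L-a=9/2):
  R_A = 6M₀ab/L³ = 6·13·(3/2)·(9/2)/6³ = 39/16 kN
  M_A = M₀b(2a-b)/L² = 13·(9/2)·(2·(3/2)-(9/2))/6² = -39/16 kN·m
  R_B = -6M₀ab/L³ = -6·13·(3/2)·(9/2)/6³ = -39/16 kN
  M_B = M₀a(2b-a)/L² = 13·(3/2)·(2·(9/2)-(3/2))/6² = 65/16 kN·m
Load 4 — applied couple M₀=6 kN·m at a=12/5 m (b=L-a=18/5):
  R_A = 6M₀ab/L³ = 6·6·(12/5)·(18/5)/6³ = 36/25 kN
  M_A = M₀b(2a-b)/L² = 6·(18/5)·(2·(12/5)-(18/5))/6² = 18/25 kN·m
  R_B = -6M₀ab/L³ = -6·6·(12/5)·(18/5)/6³ = -36/25 kN
  M_B = M₀a(2b-a)/L² = 6·(12/5)·(2·(18/5)-(12/5))/6² = 48/25 kN·m
Superposition: R_A = -1449/400 kN, M_A = -4487/400 kN·m, R_B = -10551/400 kN, M_B = 8993/400 kN·m

R_A = -1449/400 kN, M_A = -4487/400 kN·m, R_B = -10551/400 kN, M_B = 8993/400 kN·m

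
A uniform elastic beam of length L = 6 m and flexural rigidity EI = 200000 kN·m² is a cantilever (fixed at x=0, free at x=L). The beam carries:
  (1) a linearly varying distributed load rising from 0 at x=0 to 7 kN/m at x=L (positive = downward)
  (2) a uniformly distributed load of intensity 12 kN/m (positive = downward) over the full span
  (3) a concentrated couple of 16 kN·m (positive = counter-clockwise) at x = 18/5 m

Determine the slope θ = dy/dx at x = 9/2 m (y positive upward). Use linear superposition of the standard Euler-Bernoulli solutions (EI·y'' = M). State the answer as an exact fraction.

Load 1 — triangular load w₀=7 kN/m (0→w₀ over full span):
  θ_1 = (w₀Lx²/4-w₀L²x/3-w₀x⁴/(24L))/EI = (7·6·(9/2)²/4-7·6²·(9/2)/3-7·(9/2)⁴/(24·6))/200000 = -47439/51200000 rad
Load 2 — uniform load w=12 kN/m over full span:
  θ_2 = -wx(x²-3Lx+3L²)/(6EI) = -12·(9/2)·((9/2)²-3·6·(9/2)+3·6²)/(6·200000) = -1701/800000 rad
Load 3 — applied couple M₀=16 kN·m at a=18/5 m (b=L-a=12/5):
  θ_3 = M₀a/EI  [x>a] = 16·(18/5)/200000 = 9/31250 rad
Superposition: θ = Σ θ_i = -707787/256000000 rad ≈ -0.002765 rad

θ(9/2) = -707787/256000000 rad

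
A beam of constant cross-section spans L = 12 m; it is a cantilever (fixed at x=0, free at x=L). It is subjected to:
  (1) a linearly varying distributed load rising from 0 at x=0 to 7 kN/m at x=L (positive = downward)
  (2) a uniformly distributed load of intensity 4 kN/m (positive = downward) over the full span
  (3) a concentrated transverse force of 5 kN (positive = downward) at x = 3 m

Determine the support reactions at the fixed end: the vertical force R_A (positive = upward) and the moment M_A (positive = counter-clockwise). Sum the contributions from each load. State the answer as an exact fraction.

R_A = 95 kN, M_A = 639 kN·m

Load 1 — triangular load w₀=7 kN/m (0→w₀ over full span):
  R_A = w₀L/2 = 7·12/2 = 42 kN
  M_A = w₀L²/3 = 7·12²/3 = 336 kN·m
Load 2 — uniform load w=4 kN/m over full span:
  R_A = wL = 4·12 = 48 kN
  M_A = wL²/2 = 4·12²/2 = 288 kN·m
Load 3 — point force P=5 kN at a=3 m (b=L-a=9):
  R_A = P = 5 kN
  M_A = Pa = 5·3 = 15 kN·m
Superposition: R_A = 95 kN, M_A = 639 kN·m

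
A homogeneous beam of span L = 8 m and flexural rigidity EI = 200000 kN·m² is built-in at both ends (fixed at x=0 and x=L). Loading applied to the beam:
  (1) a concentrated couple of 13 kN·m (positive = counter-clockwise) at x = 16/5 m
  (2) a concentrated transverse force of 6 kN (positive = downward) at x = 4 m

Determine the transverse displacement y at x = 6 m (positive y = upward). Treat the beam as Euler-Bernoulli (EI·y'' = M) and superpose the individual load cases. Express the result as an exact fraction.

y(6) = -7/500000 m

Load 1 — applied couple M₀=13 kN·m at a=16/5 m (b=L-a=24/5):
  y_1 = (R_Ax³/6 - M_Ax²/2 - M₀(x-a)²/2)/EI  [x>a] with R_A=117/50, M_A=39/25 = ((117/50)·6³/6 - (39/25)·6²/2 - 13·(6-(16/5))²/2)/200000 = 13/500000 m
Load 2 — point force P=6 kN at a=4 m (b=L-a=4):
  y_2 = -Pa²(L-x)²(3bL-(3b+a)(L-x))/(6L³EI)  [x>a] = -6·4²·(8-6)²·(3·4·8-(3·4+4)·(8-6))/(6·8³·200000) = -1/25000 m
Superposition: y = Σ y_i = -7/500000 m ≈ -0.000014 m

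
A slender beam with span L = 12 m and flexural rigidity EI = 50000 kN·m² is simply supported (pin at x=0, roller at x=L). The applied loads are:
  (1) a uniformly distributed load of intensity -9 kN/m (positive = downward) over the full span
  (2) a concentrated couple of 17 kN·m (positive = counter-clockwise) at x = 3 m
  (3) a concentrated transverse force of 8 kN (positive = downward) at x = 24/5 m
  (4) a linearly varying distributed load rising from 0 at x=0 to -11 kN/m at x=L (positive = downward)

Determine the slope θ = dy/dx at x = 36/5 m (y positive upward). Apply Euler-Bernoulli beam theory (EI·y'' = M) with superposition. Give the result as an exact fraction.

Load 1 — uniform load w=-9 kN/m over full span:
  θ_1 = -w(L³-6Lx²+4x³)/(24EI) = -(-9)·(12³-6·12·(36/5)²+4·(36/5)³)/(24·50000) = -2997/781250 rad
Load 2 — applied couple M₀=17 kN·m at a=3 m (b=L-a=9):
  θ_2 = (M₀x²/(2L)-M₀(x-a)+C₁)/EI  [x>a] with C₁=M₀(3b²-L²)/(6L)=187/8 = (17·(36/5)²/(2·12)-17·((36/5)-3)+(187/8))/50000 = -2261/10000000 rad
Load 3 — point force P=8 kN at a=24/5 m (b=L-a=36/5):
  θ_3 = -Pa(2L²-6Lx+3x²+a²)/(6LEI)  [x>a] = -8·(24/5)·(2·12²-6·12·(36/5)+3·(36/5)²+(24/5)²)/(6·12·50000) = 216/390625 rad
Load 4 — triangular load w₀=-11 kN/m (0→w₀ over full span):
  θ_4 = -w₀(7L⁴-30L²x²+15x⁴)/(360LEI) = -(-11)·(7·12⁴-30·12²·(36/5)²+15·(36/5)⁴)/(360·12·50000) = -3828/1953125 rad
Superposition: θ = Σ θ_i = -1367309/250000000 rad ≈ -0.005469 rad

θ(36/5) = -1367309/250000000 rad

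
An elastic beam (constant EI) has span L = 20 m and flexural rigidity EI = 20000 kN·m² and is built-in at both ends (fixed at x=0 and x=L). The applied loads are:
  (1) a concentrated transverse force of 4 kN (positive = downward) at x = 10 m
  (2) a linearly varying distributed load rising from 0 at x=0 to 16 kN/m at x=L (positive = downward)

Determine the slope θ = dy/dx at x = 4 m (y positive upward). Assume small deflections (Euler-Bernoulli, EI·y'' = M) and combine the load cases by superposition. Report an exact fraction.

Load 1 — point force P=4 kN at a=10 m (b=L-a=10):
  θ_1 = -Pb²x(2aL-(3a+b)x)/(2L³EI)  [x≤a] = -4·10²·4·(2·10·20-(3·10+10)·4)/(2·20³·20000) = -3/2500 rad
Load 2 — triangular load w₀=16 kN/m (0→w₀ over full span):
  θ_2 = -w₀(2x(L-x)(L-2x)(x+2L)+x²(L-x)²)/(120LEI) = -16·(2·4·(20-4)·(20-2·4)·(4+2·20)+4²·(20-4)²)/(120·20·20000) = -224/9375 rad
Superposition: θ = Σ θ_i = -941/37500 rad ≈ -0.025093 rad

θ(4) = -941/37500 rad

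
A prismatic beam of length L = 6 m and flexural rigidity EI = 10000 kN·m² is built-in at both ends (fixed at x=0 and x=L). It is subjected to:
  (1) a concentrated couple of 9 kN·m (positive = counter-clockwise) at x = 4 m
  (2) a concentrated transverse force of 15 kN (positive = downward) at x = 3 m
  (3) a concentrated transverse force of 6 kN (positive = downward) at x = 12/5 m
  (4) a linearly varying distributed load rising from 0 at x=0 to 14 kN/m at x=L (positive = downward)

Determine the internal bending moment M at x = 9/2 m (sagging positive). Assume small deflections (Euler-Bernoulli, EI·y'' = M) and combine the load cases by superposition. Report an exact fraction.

M(9/2) = 2349/2000 kN·m

Load 1 — applied couple M₀=9 kN·m at a=4 m (b=L-a=2):
  M_1 = R_Ax - M_A - M₀  [x>a] with R_A=2, M_A=3 = 2·(9/2) - 3 - 9 = -3 kN·m
Load 2 — point force P=15 kN at a=3 m (b=L-a=3):
  M_2 = Pa²(a+3b)(L-x)/L³ - Pa²b/L²  [x>a] = 15·3²·(3+3·3)·(6-(9/2))/6³ - 15·3²·3/6² = 0 kN·m
Load 3 — point force P=6 kN at a=12/5 m (b=L-a=18/5):
  M_3 = Pa²(a+3b)(L-x)/L³ - Pa²b/L²  [x>a] = 6·(12/5)²·((12/5)+3·(18/5))·(6-(9/2))/6³ - 6·(12/5)²·(18/5)/6² = -36/125 kN·m
Load 4 — triangular load w₀=14 kN/m (0→w₀ over full span):
  M_4 = 3w₀Lx/20 - w₀L²/30 - w₀x³/(6L) = 3·14·6·(9/2)/20 - 14·6²/30 - 14·(9/2)³/(6·6) = 357/80 kN·m
Superposition: M = Σ M_i = 2349/2000 kN·m ≈ 1.174500 kN·m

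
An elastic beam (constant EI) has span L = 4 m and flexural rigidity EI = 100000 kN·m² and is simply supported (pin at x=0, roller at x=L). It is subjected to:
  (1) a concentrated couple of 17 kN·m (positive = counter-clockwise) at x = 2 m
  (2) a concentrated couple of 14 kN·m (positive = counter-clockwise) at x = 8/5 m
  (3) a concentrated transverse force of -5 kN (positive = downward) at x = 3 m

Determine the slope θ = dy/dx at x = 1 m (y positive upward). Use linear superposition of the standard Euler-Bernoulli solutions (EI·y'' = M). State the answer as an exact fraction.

Load 1 — applied couple M₀=17 kN·m at a=2 m (b=L-a=2):
  θ_1 = (M₀x²/(2L)+C₁)/EI  [x≤a] with C₁=M₀(3b²-L²)/(6L)=-17/6 = (17·1²/(2·4)+(-17/6))/100000 = -17/2400000 rad
Load 2 — applied couple M₀=14 kN·m at a=8/5 m (b=L-a=12/5):
  θ_2 = (M₀x²/(2L)+C₁)/EI  [x≤a] with C₁=M₀(3b²-L²)/(6L)=56/75 = (14·1²/(2·4)+(56/75))/100000 = 749/30000000 rad
Load 3 — point force P=-5 kN at a=3 m (b=L-a=1):
  θ_3 = -Pb(L²-b²-3x²)/(6LEI)  [x≤a] = -(-5)·1·(4²-1²-3·1²)/(6·4·100000) = 1/40000 rad
Superposition: θ = Σ θ_i = 2573/60000000 rad ≈ 0.000043 rad

θ(1) = 2573/60000000 rad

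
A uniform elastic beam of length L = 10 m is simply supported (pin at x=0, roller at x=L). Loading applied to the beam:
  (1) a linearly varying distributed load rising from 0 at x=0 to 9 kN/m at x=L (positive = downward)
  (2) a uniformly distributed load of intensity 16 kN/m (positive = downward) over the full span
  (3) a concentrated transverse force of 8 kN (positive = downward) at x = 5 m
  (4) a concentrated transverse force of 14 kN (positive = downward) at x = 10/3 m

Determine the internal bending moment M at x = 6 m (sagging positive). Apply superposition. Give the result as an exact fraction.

M(6) = 4264/15 kN·m

Load 1 — triangular load w₀=9 kN/m (0→w₀ over full span):
  M_1 = w₀Lx/6 - w₀x³/(6L) = 9·10·6/6 - 9·6³/(6·10) = 288/5 kN·m
Load 2 — uniform load w=16 kN/m over full span:
  M_2 = wx(L-x)/2 = 16·6·(10-6)/2 = 192 kN·m
Load 3 — point force P=8 kN at a=5 m (b=L-a=5):
  M_3 = Pa(L-x)/L  [x>a] = 8·5·(10-6)/10 = 16 kN·m
Load 4 — point force P=14 kN at a=10/3 m (b=L-a=20/3):
  M_4 = Pa(L-x)/L  [x>a] = 14·(10/3)·(10-6)/10 = 56/3 kN·m
Superposition: M = Σ M_i = 4264/15 kN·m ≈ 284.266667 kN·m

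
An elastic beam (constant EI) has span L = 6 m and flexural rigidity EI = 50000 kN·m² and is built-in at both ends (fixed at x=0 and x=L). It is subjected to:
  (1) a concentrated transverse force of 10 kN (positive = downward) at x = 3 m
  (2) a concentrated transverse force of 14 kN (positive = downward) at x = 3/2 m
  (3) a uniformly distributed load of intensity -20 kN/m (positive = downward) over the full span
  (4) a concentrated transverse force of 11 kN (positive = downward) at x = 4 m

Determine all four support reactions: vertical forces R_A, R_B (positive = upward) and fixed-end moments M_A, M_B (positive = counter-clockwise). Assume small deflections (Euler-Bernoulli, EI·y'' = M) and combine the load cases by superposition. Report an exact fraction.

Load 1 — point force P=10 kN at a=3 m (b=L-a=3):
  R_A = Pb²(3a+b)/L³ = 10·3²·(3·3+3)/6³ = 5 kN
  M_A = Pab²/L² = 10·3·3²/6² = 15/2 kN·m
  R_B = Pa²(a+3b)/L³ = 10·3²·(3+3·3)/6³ = 5 kN
  M_B = -Pa²b/L² = -10·3²·3/6² = -15/2 kN·m
Load 2 — point force P=14 kN at a=3/2 m (b=L-a=9/2):
  R_A = Pb²(3a+b)/L³ = 14·(9/2)²·(3·(3/2)+(9/2))/6³ = 189/16 kN
  M_A = Pab²/L² = 14·(3/2)·(9/2)²/6² = 189/16 kN·m
  R_B = Pa²(a+3b)/L³ = 14·(3/2)²·((3/2)+3·(9/2))/6³ = 35/16 kN
  M_B = -Pa²b/L² = -14·(3/2)²·(9/2)/6² = -63/16 kN·m
Load 3 — uniform load w=-20 kN/m over full span:
  R_A = wL/2 = (-20)·6/2 = -60 kN
  M_A = wL²/12 = (-20)·6²/12 = -60 kN·m
  R_B = wL/2 = (-20)·6/2 = -60 kN
  M_B = -wL²/12 = -(-20)·6²/12 = 60 kN·m
Load 4 — point force P=11 kN at a=4 m (b=L-a=2):
  R_A = Pb²(3a+b)/L³ = 11·2²·(3·4+2)/6³ = 77/27 kN
  M_A = Pab²/L² = 11·4·2²/6² = 44/9 kN·m
  R_B = Pa²(a+3b)/L³ = 11·4²·(4+3·2)/6³ = 220/27 kN
  M_B = -Pa²b/L² = -11·4²·2/6² = -88/9 kN·m
Superposition: R_A = -17425/432 kN, M_A = -5155/144 kN·m, R_B = -19295/432 kN, M_B = 5585/144 kN·m

R_A = -17425/432 kN, M_A = -5155/144 kN·m, R_B = -19295/432 kN, M_B = 5585/144 kN·m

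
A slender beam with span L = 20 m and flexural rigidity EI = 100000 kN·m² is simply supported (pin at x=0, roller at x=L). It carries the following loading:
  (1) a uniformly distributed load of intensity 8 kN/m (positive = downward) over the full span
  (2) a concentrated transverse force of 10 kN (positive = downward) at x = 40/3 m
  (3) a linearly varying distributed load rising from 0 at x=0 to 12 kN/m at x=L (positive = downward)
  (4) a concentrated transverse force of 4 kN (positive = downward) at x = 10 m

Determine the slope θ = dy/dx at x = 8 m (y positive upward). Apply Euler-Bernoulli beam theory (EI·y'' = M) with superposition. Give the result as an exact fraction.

θ(8) = -162533/10125000 rad

Load 1 — uniform load w=8 kN/m over full span:
  θ_1 = -w(L³-6Lx²+4x³)/(24EI) = -8·(20³-6·20·8²+4·8³)/(24·100000) = -74/9375 rad
Load 2 — point force P=10 kN at a=40/3 m (b=L-a=20/3):
  θ_2 = -Pb(L²-b²-3x²)/(6LEI)  [x≤a] = -10·(20/3)·(20²-(20/3)²-3·8²)/(6·20·100000) = -46/50625 rad
Load 3 — triangular load w₀=12 kN/m (0→w₀ over full span):
  θ_3 = -w₀(7L⁴-30L²x²+15x⁴)/(360LEI) = -12·(7·20⁴-30·20²·8²+15·8⁴)/(360·20·100000) = -323/46875 rad
Load 4 — point force P=4 kN at a=10 m (b=L-a=10):
  θ_4 = -Pb(L²-b²-3x²)/(6LEI)  [x≤a] = -4·10·(20²-10²-3·8²)/(6·20·100000) = -9/25000 rad
Superposition: θ = Σ θ_i = -162533/10125000 rad ≈ -0.016053 rad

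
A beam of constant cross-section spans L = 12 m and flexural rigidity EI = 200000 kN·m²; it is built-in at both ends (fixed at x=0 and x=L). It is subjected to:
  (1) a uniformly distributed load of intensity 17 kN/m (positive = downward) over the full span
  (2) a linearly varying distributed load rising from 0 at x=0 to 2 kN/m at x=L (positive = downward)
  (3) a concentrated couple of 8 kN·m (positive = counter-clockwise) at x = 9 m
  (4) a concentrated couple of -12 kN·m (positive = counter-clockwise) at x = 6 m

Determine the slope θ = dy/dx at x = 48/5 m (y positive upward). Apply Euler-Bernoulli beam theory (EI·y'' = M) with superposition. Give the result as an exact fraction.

θ(48/5) = 20187/15625000 rad

Load 1 — uniform load w=17 kN/m over full span:
  θ_1 = -wx(L-x)(L-2x)/(12EI) = -17·(48/5)·(12-(48/5))·(12-2·(48/5))/(12·200000) = 459/390625 rad
Load 2 — triangular load w₀=2 kN/m (0→w₀ over full span):
  θ_2 = -w₀(2x(L-x)(L-2x)(x+2L)+x²(L-x)²)/(120LEI) = -2·(2·(48/5)·(12-(48/5))·(12-2·(48/5))·((48/5)+2·12)+(48/5)²·(12-(48/5))²)/(120·12·200000) = 144/1953125 rad
Load 3 — applied couple M₀=8 kN·m at a=9 m (b=L-a=3):
  θ_3 = (R_Ax²/2 - M_Ax - M₀(x-a))/EI  [x>a] with R_A=3/4, M_A=5/2 = ((3/4)·(48/5)²/2 - (5/2)·(48/5) - 8·((48/5)-9))/200000 = 9/312500 rad
Load 4 — applied couple M₀=-12 kN·m at a=6 m (b=L-a=6):
  θ_4 = (R_Ax²/2 - M_Ax - M₀(x-a))/EI  [x>a] with R_A=-3/2, M_A=-3 = ((-3/2)·(48/5)²/2 - (-3)·(48/5) - (-12)·((48/5)-6))/200000 = 9/625000 rad
Superposition: θ = Σ θ_i = 20187/15625000 rad ≈ 0.001292 rad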